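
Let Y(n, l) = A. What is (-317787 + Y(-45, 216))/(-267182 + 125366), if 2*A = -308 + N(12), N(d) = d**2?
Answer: 317869/141816 ≈ 2.2414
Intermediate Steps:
A = -82 (A = (-308 + 12**2)/2 = (-308 + 144)/2 = (1/2)*(-164) = -82)
Y(n, l) = -82
(-317787 + Y(-45, 216))/(-267182 + 125366) = (-317787 - 82)/(-267182 + 125366) = -317869/(-141816) = -317869*(-1/141816) = 317869/141816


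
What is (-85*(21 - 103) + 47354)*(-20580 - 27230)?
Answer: -2597230440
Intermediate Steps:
(-85*(21 - 103) + 47354)*(-20580 - 27230) = (-85*(-82) + 47354)*(-47810) = (6970 + 47354)*(-47810) = 54324*(-47810) = -2597230440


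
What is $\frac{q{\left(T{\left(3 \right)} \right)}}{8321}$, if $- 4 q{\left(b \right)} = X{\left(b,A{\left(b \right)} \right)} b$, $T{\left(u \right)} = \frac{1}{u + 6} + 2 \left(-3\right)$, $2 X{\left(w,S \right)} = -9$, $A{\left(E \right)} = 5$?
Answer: $- \frac{1}{1256} \approx -0.00079618$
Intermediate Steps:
$X{\left(w,S \right)} = - \frac{9}{2}$ ($X{\left(w,S \right)} = \frac{1}{2} \left(-9\right) = - \frac{9}{2}$)
$T{\left(u \right)} = -6 + \frac{1}{6 + u}$ ($T{\left(u \right)} = \frac{1}{6 + u} - 6 = -6 + \frac{1}{6 + u}$)
$q{\left(b \right)} = \frac{9 b}{8}$ ($q{\left(b \right)} = - \frac{\left(- \frac{9}{2}\right) b}{4} = \frac{9 b}{8}$)
$\frac{q{\left(T{\left(3 \right)} \right)}}{8321} = \frac{\frac{9}{8} \frac{-35 - 18}{6 + 3}}{8321} = \frac{9 \frac{-35 - 18}{9}}{8} \cdot \frac{1}{8321} = \frac{9 \cdot \frac{1}{9} \left(-53\right)}{8} \cdot \frac{1}{8321} = \frac{9}{8} \left(- \frac{53}{9}\right) \frac{1}{8321} = \left(- \frac{53}{8}\right) \frac{1}{8321} = - \frac{1}{1256}$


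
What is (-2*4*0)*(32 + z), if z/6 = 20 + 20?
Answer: 0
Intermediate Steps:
z = 240 (z = 6*(20 + 20) = 6*40 = 240)
(-2*4*0)*(32 + z) = (-2*4*0)*(32 + 240) = -8*0*272 = 0*272 = 0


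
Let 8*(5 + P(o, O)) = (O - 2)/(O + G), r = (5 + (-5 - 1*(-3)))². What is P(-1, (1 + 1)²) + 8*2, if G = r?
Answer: 573/52 ≈ 11.019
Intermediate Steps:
r = 9 (r = (5 + (-5 + 3))² = (5 - 2)² = 3² = 9)
G = 9
P(o, O) = -5 + (-2 + O)/(8*(9 + O)) (P(o, O) = -5 + ((O - 2)/(O + 9))/8 = -5 + ((-2 + O)/(9 + O))/8 = -5 + (-2 + O)/(8*(9 + O)))
P(-1, (1 + 1)²) + 8*2 = (-362 - 39*(1 + 1)²)/(8*(9 + (1 + 1)²)) + 8*2 = (-362 - 39*2²)/(8*(9 + 2²)) + 16 = (-362 - 39*4)/(8*(9 + 4)) + 16 = (⅛)*(-362 - 156)/13 + 16 = (⅛)*(1/13)*(-518) + 16 = -259/52 + 16 = 573/52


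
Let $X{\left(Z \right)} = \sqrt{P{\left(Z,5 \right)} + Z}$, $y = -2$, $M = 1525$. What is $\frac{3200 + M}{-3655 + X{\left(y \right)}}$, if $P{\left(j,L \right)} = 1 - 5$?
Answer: $- \frac{2467125}{1908433} - \frac{675 i \sqrt{6}}{1908433} \approx -1.2927 - 0.00086637 i$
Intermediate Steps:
$P{\left(j,L \right)} = -4$ ($P{\left(j,L \right)} = 1 - 5 = -4$)
$X{\left(Z \right)} = \sqrt{-4 + Z}$
$\frac{3200 + M}{-3655 + X{\left(y \right)}} = \frac{3200 + 1525}{-3655 + \sqrt{-4 - 2}} = \frac{4725}{-3655 + \sqrt{-6}} = \frac{4725}{-3655 + i \sqrt{6}}$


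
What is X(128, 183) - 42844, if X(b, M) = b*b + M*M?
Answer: 7029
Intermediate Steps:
X(b, M) = M² + b² (X(b, M) = b² + M² = M² + b²)
X(128, 183) - 42844 = (183² + 128²) - 42844 = (33489 + 16384) - 42844 = 49873 - 42844 = 7029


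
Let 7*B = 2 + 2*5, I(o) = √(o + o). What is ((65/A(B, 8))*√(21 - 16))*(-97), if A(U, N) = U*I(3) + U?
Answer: -8827*√30/12 + 8827*√5/12 ≈ -2384.1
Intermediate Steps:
I(o) = √2*√o (I(o) = √(2*o) = √2*√o)
B = 12/7 (B = (2 + 2*5)/7 = (2 + 10)/7 = (⅐)*12 = 12/7 ≈ 1.7143)
A(U, N) = U + U*√6 (A(U, N) = U*(√2*√3) + U = U*√6 + U = U + U*√6)
((65/A(B, 8))*√(21 - 16))*(-97) = ((65/((12*(1 + √6)/7)))*√(21 - 16))*(-97) = ((65/(12/7 + 12*√6/7))*√5)*(-97) = (65*√5/(12/7 + 12*√6/7))*(-97) = -6305*√5/(12/7 + 12*√6/7)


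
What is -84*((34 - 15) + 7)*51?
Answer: -111384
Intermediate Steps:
-84*((34 - 15) + 7)*51 = -84*(19 + 7)*51 = -84*26*51 = -2184*51 = -111384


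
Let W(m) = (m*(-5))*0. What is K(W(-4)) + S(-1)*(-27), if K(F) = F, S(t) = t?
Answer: 27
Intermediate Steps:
W(m) = 0 (W(m) = -5*m*0 = 0)
K(W(-4)) + S(-1)*(-27) = 0 - 1*(-27) = 0 + 27 = 27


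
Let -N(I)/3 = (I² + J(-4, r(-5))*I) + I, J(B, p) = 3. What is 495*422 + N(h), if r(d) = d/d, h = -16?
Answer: 208314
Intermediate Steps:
r(d) = 1
N(I) = -12*I - 3*I² (N(I) = -3*((I² + 3*I) + I) = -3*(I² + 4*I) = -12*I - 3*I²)
495*422 + N(h) = 495*422 - 3*(-16)*(4 - 16) = 208890 - 3*(-16)*(-12) = 208890 - 576 = 208314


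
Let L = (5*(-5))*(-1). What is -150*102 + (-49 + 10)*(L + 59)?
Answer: -18576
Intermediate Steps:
L = 25 (L = -25*(-1) = 25)
-150*102 + (-49 + 10)*(L + 59) = -150*102 + (-49 + 10)*(25 + 59) = -15300 - 39*84 = -15300 - 3276 = -18576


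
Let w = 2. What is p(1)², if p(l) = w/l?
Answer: 4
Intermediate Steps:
p(l) = 2/l
p(1)² = (2/1)² = (2*1)² = 2² = 4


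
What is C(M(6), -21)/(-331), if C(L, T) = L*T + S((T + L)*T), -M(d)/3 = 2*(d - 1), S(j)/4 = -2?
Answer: -622/331 ≈ -1.8792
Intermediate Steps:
S(j) = -8 (S(j) = 4*(-2) = -8)
M(d) = 6 - 6*d (M(d) = -6*(d - 1) = -6*(-1 + d) = -3*(-2 + 2*d) = 6 - 6*d)
C(L, T) = -8 + L*T (C(L, T) = L*T - 8 = -8 + L*T)
C(M(6), -21)/(-331) = (-8 + (6 - 6*6)*(-21))/(-331) = (-8 + (6 - 36)*(-21))*(-1/331) = (-8 - 30*(-21))*(-1/331) = (-8 + 630)*(-1/331) = 622*(-1/331) = -622/331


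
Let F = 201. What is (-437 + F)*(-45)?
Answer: 10620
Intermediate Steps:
(-437 + F)*(-45) = (-437 + 201)*(-45) = -236*(-45) = 10620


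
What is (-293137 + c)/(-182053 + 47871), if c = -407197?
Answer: 350167/67091 ≈ 5.2193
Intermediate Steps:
(-293137 + c)/(-182053 + 47871) = (-293137 - 407197)/(-182053 + 47871) = -700334/(-134182) = -700334*(-1/134182) = 350167/67091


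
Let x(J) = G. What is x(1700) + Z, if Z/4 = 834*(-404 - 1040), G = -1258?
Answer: -4818442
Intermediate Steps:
Z = -4817184 (Z = 4*(834*(-404 - 1040)) = 4*(834*(-1444)) = 4*(-1204296) = -4817184)
x(J) = -1258
x(1700) + Z = -1258 - 4817184 = -4818442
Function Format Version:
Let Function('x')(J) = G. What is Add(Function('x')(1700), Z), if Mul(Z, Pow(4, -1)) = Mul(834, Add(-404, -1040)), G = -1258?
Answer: -4818442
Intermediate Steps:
Z = -4817184 (Z = Mul(4, Mul(834, Add(-404, -1040))) = Mul(4, Mul(834, -1444)) = Mul(4, -1204296) = -4817184)
Function('x')(J) = -1258
Add(Function('x')(1700), Z) = Add(-1258, -4817184) = -4818442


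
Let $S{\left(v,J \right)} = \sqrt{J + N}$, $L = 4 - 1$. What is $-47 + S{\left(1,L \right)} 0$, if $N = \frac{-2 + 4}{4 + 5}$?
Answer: $-47$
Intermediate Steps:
$N = \frac{2}{9} \approx 0.22222$
$L = 3$
$S{\left(v,J \right)} = \sqrt{\frac{2}{9} + J}$ ($S{\left(v,J \right)} = \sqrt{J + \frac{2}{9}} = \sqrt{\frac{2}{9} + J}$)
$-47 + S{\left(1,L \right)} 0 = -47 + \frac{\sqrt{2 + 9 \cdot 3}}{3} \cdot 0 = -47 + \frac{\sqrt{2 + 27}}{3} \cdot 0 = -47 + \frac{\sqrt{29}}{3} \cdot 0 = -47 + 0 = -47$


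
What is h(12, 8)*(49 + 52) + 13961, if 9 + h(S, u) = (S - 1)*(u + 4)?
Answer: 26384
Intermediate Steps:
h(S, u) = -9 + (-1 + S)*(4 + u) (h(S, u) = -9 + (S - 1)*(u + 4) = -9 + (-1 + S)*(4 + u))
h(12, 8)*(49 + 52) + 13961 = (-13 - 1*8 + 4*12 + 12*8)*(49 + 52) + 13961 = (-13 - 8 + 48 + 96)*101 + 13961 = 123*101 + 13961 = 12423 + 13961 = 26384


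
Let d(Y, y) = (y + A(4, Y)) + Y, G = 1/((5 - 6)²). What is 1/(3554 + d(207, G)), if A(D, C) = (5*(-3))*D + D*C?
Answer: 1/4530 ≈ 0.00022075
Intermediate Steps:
G = 1 (G = 1/((-1)²) = 1/1 = 1)
A(D, C) = -15*D + C*D
d(Y, y) = -60 + y + 5*Y (d(Y, y) = (y + 4*(-15 + Y)) + Y = (y + (-60 + 4*Y)) + Y = (-60 + y + 4*Y) + Y = -60 + y + 5*Y)
1/(3554 + d(207, G)) = 1/(3554 + (-60 + 1 + 5*207)) = 1/(3554 + (-60 + 1 + 1035)) = 1/(3554 + 976) = 1/4530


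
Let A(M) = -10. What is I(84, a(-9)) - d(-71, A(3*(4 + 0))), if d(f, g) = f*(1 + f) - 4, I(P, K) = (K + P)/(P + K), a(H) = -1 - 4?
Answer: -4965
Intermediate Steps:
a(H) = -5
I(P, K) = 1 (I(P, K) = (K + P)/(K + P) = 1)
d(f, g) = -4 + f*(1 + f)
I(84, a(-9)) - d(-71, A(3*(4 + 0))) = 1 - (-4 - 71 + (-71)**2) = 1 - (-4 - 71 + 5041) = 1 - 1*4966 = 1 - 4966 = -4965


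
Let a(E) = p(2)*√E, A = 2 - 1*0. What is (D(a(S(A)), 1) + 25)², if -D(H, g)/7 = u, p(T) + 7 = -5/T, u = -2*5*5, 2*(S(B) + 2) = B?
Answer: 140625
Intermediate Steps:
A = 2 (A = 2 + 0 = 2)
S(B) = -2 + B/2
u = -50 (u = -10*5 = -50)
p(T) = -7 - 5/T
a(E) = -19*√E/2 (a(E) = (-7 - 5/2)*√E = -19*√E/2)
D(H, g) = 350 (D(H, g) = -7*(-50) = 350)
(D(a(S(A)), 1) + 25)² = (350 + 25)² = 375² = 140625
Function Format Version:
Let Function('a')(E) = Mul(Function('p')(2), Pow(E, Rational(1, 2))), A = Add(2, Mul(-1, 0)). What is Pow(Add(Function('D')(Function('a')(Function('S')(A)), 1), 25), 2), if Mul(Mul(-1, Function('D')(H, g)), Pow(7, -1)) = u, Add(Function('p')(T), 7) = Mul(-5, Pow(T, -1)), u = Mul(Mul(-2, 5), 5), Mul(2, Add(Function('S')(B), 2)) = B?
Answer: 140625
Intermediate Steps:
A = 2 (A = Add(2, 0) = 2)
Function('S')(B) = Add(-2, Mul(Rational(1, 2), B))
u = -50 (u = Mul(-10, 5) = -50)
Function('p')(T) = Add(-7, Mul(-5, Pow(T, -1)))
Function('a')(E) = Mul(Rational(-19, 2), Pow(E, Rational(1, 2))) (Function('a')(E) = Mul(Add(-7, Mul(-5, Pow(2, -1))), Pow(E, Rational(1, 2))) = Mul(Add(-7, Mul(-5, Rational(1, 2))), Pow(E, Rational(1, 2))) = Mul(Add(-7, Rational(-5, 2)), Pow(E, Rational(1, 2))) = Mul(Rational(-19, 2), Pow(E, Rational(1, 2))))
Function('D')(H, g) = 350 (Function('D')(H, g) = Mul(-7, -50) = 350)
Pow(Add(Function('D')(Function('a')(Function('S')(A)), 1), 25), 2) = Pow(Add(350, 25), 2) = Pow(375, 2) = 140625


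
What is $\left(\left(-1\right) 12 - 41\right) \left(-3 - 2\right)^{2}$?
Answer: $-1325$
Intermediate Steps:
$\left(\left(-1\right) 12 - 41\right) \left(-3 - 2\right)^{2} = \left(-12 - 41\right) \left(-5\right)^{2} = \left(-53\right) 25 = -1325$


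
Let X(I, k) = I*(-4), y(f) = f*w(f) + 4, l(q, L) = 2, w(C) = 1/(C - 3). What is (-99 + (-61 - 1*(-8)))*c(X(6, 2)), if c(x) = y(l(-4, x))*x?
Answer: 7296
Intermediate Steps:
w(C) = 1/(-3 + C)
y(f) = 4 + f/(-3 + f) (y(f) = f/(-3 + f) + 4 = 4 + f/(-3 + f))
X(I, k) = -4*I
c(x) = 2*x (c(x) = ((-12 + 5*2)/(-3 + 2))*x = ((-12 + 10)/(-1))*x = (-1*(-2))*x = 2*x)
(-99 + (-61 - 1*(-8)))*c(X(6, 2)) = (-99 + (-61 - 1*(-8)))*(2*(-4*6)) = (-99 + (-61 + 8))*(2*(-24)) = (-99 - 53)*(-48) = -152*(-48) = 7296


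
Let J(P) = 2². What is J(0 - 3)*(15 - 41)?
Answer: -104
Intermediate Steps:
J(P) = 4
J(0 - 3)*(15 - 41) = 4*(15 - 41) = 4*(-26) = -104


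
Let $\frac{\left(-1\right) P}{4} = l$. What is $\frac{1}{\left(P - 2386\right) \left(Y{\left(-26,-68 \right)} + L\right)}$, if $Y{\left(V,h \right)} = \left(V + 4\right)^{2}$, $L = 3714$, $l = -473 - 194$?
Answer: $\frac{1}{1183836} \approx 8.4471 \cdot 10^{-7}$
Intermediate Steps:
$l = -667$ ($l = -473 - 194 = -667$)
$P = 2668$ ($P = \left(-4\right) \left(-667\right) = 2668$)
$Y{\left(V,h \right)} = \left(4 + V\right)^{2}$
$\frac{1}{\left(P - 2386\right) \left(Y{\left(-26,-68 \right)} + L\right)} = \frac{1}{\left(2668 - 2386\right) \left(\left(4 - 26\right)^{2} + 3714\right)} = \frac{1}{282 \left(\left(-22\right)^{2} + 3714\right)} = \frac{1}{282 \left(484 + 3714\right)} = \frac{1}{282 \cdot 4198} = \frac{1}{1183836}$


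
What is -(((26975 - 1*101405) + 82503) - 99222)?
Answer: 91149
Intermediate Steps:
-(((26975 - 1*101405) + 82503) - 99222) = -(((26975 - 101405) + 82503) - 99222) = -((-74430 + 82503) - 99222) = -(8073 - 99222) = -1*(-91149) = 91149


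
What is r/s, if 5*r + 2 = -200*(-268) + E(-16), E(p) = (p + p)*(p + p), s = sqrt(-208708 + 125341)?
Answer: -54622*I*sqrt(9263)/138945 ≈ -37.836*I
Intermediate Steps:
s = 3*I*sqrt(9263) (s = sqrt(-83367) = 3*I*sqrt(9263) ≈ 288.73*I)
E(p) = 4*p**2 (E(p) = (2*p)*(2*p) = 4*p**2)
r = 54622/5 (r = -2/5 + (-200*(-268) + 4*(-16)**2)/5 = -2/5 + (53600 + 4*256)/5 = -2/5 + (53600 + 1024)/5 = -2/5 + (1/5)*54624 = -2/5 + 54624/5 = 54622/5 ≈ 10924.)
r/s = 54622/(5*((3*I*sqrt(9263)))) = 54622*(-I*sqrt(9263)/27789)/5 = -54622*I*sqrt(9263)/138945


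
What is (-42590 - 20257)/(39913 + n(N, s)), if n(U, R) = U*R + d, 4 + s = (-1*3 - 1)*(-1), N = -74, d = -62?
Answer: -62847/39851 ≈ -1.5770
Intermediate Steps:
s = 0 (s = -4 + (-1*3 - 1)*(-1) = -4 + (-3 - 1)*(-1) = -4 - 4*(-1) = -4 + 4 = 0)
n(U, R) = -62 + R*U (n(U, R) = U*R - 62 = R*U - 62 = -62 + R*U)
(-42590 - 20257)/(39913 + n(N, s)) = (-42590 - 20257)/(39913 + (-62 + 0*(-74))) = -62847/(39913 + (-62 + 0)) = -62847/(39913 - 62) = -62847/39851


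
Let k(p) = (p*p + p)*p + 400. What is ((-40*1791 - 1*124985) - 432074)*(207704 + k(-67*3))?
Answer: 4949178883104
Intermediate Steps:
k(p) = 400 + p*(p + p**2) (k(p) = (p**2 + p)*p + 400 = (p + p**2)*p + 400 = p*(p + p**2) + 400 = 400 + p*(p + p**2))
((-40*1791 - 1*124985) - 432074)*(207704 + k(-67*3)) = ((-40*1791 - 1*124985) - 432074)*(207704 + (400 + (-67*3)**2 + (-67*3)**3)) = ((-71640 - 124985) - 432074)*(207704 + (400 + (-201)**2 + (-201)**3)) = (-196625 - 432074)*(207704 + (400 + 40401 - 8120601)) = -628699*(207704 - 8079800) = -628699*(-7872096) = 4949178883104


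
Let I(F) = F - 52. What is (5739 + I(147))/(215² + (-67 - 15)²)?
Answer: 5834/52949 ≈ 0.11018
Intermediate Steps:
I(F) = -52 + F
(5739 + I(147))/(215² + (-67 - 15)²) = (5739 + (-52 + 147))/(215² + (-67 - 15)²) = (5739 + 95)/(46225 + (-82)²) = 5834/(46225 + 6724) = 5834/52949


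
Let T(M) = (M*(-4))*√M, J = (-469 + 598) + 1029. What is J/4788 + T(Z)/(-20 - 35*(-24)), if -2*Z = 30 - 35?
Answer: 193/798 - √10/164 ≈ 0.22257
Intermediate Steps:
Z = 5/2 (Z = -(30 - 35)/2 = -½*(-5) = 5/2 ≈ 2.5000)
J = 1158 (J = 129 + 1029 = 1158)
T(M) = -4*M^(3/2) (T(M) = (-4*M)*√M = -4*M^(3/2))
J/4788 + T(Z)/(-20 - 35*(-24)) = 1158/4788 + (-5*√10)/(-20 - 35*(-24)) = 1158*(1/4788) + (-5*√10)/(-20 + 840) = 193/798 - 5*√10/820 = 193/798 - 5*√10*(1/820) = 193/798 - √10/164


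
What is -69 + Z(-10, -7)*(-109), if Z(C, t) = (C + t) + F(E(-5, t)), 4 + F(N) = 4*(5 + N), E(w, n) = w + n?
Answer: 5272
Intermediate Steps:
E(w, n) = n + w
F(N) = 16 + 4*N (F(N) = -4 + 4*(5 + N) = -4 + (20 + 4*N) = 16 + 4*N)
Z(C, t) = -4 + C + 5*t (Z(C, t) = (C + t) + (16 + 4*(t - 5)) = (C + t) + (16 + 4*(-5 + t)) = (C + t) + (16 + (-20 + 4*t)) = (C + t) + (-4 + 4*t) = -4 + C + 5*t)
-69 + Z(-10, -7)*(-109) = -69 + (-4 - 10 + 5*(-7))*(-109) = -69 + (-4 - 10 - 35)*(-109) = -69 - 49*(-109) = -69 + 5341 = 5272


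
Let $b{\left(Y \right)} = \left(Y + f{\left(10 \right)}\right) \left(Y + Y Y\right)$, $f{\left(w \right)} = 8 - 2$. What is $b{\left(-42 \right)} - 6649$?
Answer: $-68641$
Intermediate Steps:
$f{\left(w \right)} = 6$
$b{\left(Y \right)} = \left(6 + Y\right) \left(Y + Y^{2}\right)$ ($b{\left(Y \right)} = \left(Y + 6\right) \left(Y + Y Y\right) = \left(6 + Y\right) \left(Y + Y^{2}\right)$)
$b{\left(-42 \right)} - 6649 = - 42 \left(6 + \left(-42\right)^{2} + 7 \left(-42\right)\right) - 6649 = - 42 \left(6 + 1764 - 294\right) - 6649 = \left(-42\right) 1476 - 6649 = -61992 - 6649 = -68641$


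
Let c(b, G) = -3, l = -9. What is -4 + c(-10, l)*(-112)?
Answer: 332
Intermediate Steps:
-4 + c(-10, l)*(-112) = -4 - 3*(-112) = -4 + 336 = 332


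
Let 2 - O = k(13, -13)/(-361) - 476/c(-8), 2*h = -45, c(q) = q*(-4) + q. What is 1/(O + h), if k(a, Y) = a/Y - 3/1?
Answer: -1083/734 ≈ -1.4755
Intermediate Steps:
c(q) = -3*q (c(q) = -4*q + q = -3*q)
h = -45/2 (h = (1/2)*(-45) = -45/2 ≈ -22.500)
k(a, Y) = -3 + a/Y (k(a, Y) = a/Y - 3*1 = a/Y - 3 = -3 + a/Y)
O = 47267/2166 (O = 2 - ((-3 + 13/(-13))/(-361) - 476/((-3*(-8)))) = 2 - ((-3 + 13*(-1/13))*(-1/361) - 476/24) = 2 - ((-3 - 1)*(-1/361) - 476*1/24) = 2 - (-4*(-1/361) - 119/6) = 2 - (4/361 - 119/6) = 2 - 1*(-42935/2166) = 2 + 42935/2166 = 47267/2166 ≈ 21.822)
1/(O + h) = 1/(47267/2166 - 45/2) = 1/(-734/1083) = -1083/734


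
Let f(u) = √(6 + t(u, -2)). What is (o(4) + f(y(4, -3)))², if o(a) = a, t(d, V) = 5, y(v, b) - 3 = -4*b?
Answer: (4 + √11)² ≈ 53.533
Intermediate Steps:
y(v, b) = 3 - 4*b
f(u) = √11 (f(u) = √(6 + 5) = √11)
(o(4) + f(y(4, -3)))² = (4 + √11)²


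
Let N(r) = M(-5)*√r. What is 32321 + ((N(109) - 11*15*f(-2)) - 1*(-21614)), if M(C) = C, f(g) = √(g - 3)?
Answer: 53935 - 5*√109 - 165*I*√5 ≈ 53883.0 - 368.95*I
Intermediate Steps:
f(g) = √(-3 + g)
N(r) = -5*√r
32321 + ((N(109) - 11*15*f(-2)) - 1*(-21614)) = 32321 + ((-5*√109 - 11*15*√(-3 - 2)) - 1*(-21614)) = 32321 + ((-5*√109 - 165*√(-5)) + 21614) = 32321 + ((-5*√109 - 165*I*√5) + 21614) = 32321 + (21614 - 5*√109 - 165*I*√5) = 53935 - 5*√109 - 165*I*√5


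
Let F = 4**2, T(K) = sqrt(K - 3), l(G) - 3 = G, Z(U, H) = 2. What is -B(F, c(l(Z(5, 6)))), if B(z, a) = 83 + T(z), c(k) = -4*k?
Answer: -83 - sqrt(13) ≈ -86.606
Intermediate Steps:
l(G) = 3 + G
T(K) = sqrt(-3 + K)
F = 16
B(z, a) = 83 + sqrt(-3 + z)
-B(F, c(l(Z(5, 6)))) = -(83 + sqrt(-3 + 16)) = -(83 + sqrt(13)) = -83 - sqrt(13)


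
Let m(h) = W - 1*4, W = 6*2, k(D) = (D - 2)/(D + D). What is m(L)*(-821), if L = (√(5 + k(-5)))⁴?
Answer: -6568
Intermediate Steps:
k(D) = (-2 + D)/(2*D) (k(D) = (-2 + D)/((2*D)) = (-2 + D)*(1/(2*D)) = (-2 + D)/(2*D))
W = 12
L = 3249/100 (L = (√(5 + (½)*(-2 - 5)/(-5)))⁴ = (√(5 + (½)*(-⅕)*(-7)))⁴ = (√(5 + 7/10))⁴ = (√(57/10))⁴ = (√570/10)⁴ = 3249/100 ≈ 32.490)
m(h) = 8 (m(h) = 12 - 1*4 = 12 - 4 = 8)
m(L)*(-821) = 8*(-821) = -6568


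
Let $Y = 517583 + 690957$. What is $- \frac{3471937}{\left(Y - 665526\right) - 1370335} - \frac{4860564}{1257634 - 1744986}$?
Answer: $\frac{1428325527467}{100799135998} \approx 14.17$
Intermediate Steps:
$Y = 1208540$
$- \frac{3471937}{\left(Y - 665526\right) - 1370335} - \frac{4860564}{1257634 - 1744986} = - \frac{3471937}{\left(1208540 - 665526\right) - 1370335} - \frac{4860564}{1257634 - 1744986} = - \frac{3471937}{543014 - 1370335} - \frac{4860564}{1257634 - 1744986} = - \frac{3471937}{-827321} - \frac{4860564}{-487352} = \left(-3471937\right) \left(- \frac{1}{827321}\right) - - \frac{1215141}{121838} = \frac{3471937}{827321} + \frac{1215141}{121838} = \frac{1428325527467}{100799135998}$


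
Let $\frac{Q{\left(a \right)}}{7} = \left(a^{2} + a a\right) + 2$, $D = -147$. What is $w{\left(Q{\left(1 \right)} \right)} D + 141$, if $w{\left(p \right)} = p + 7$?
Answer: $-5004$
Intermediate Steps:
$Q{\left(a \right)} = 14 + 14 a^{2}$ ($Q{\left(a \right)} = 7 \left(\left(a^{2} + a a\right) + 2\right) = 7 \left(\left(a^{2} + a^{2}\right) + 2\right) = 7 \left(2 a^{2} + 2\right) = 7 \left(2 + 2 a^{2}\right) = 14 + 14 a^{2}$)
$w{\left(p \right)} = 7 + p$
$w{\left(Q{\left(1 \right)} \right)} D + 141 = \left(7 + \left(14 + 14 \cdot 1^{2}\right)\right) \left(-147\right) + 141 = \left(7 + \left(14 + 14 \cdot 1\right)\right) \left(-147\right) + 141 = \left(7 + \left(14 + 14\right)\right) \left(-147\right) + 141 = \left(7 + 28\right) \left(-147\right) + 141 = 35 \left(-147\right) + 141 = -5145 + 141 = -5004$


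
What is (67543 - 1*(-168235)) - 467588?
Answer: -231810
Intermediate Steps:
(67543 - 1*(-168235)) - 467588 = (67543 + 168235) - 467588 = 235778 - 467588 = -231810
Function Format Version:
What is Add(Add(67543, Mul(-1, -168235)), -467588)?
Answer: -231810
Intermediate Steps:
Add(Add(67543, Mul(-1, -168235)), -467588) = Add(Add(67543, 168235), -467588) = Add(235778, -467588) = -231810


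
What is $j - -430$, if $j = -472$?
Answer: $-42$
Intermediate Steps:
$j - -430 = -472 - -430 = -472 + 430 = -42$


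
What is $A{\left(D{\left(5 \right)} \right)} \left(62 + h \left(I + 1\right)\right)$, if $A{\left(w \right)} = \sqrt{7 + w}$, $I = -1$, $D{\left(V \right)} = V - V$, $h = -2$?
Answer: $62 \sqrt{7} \approx 164.04$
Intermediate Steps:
$D{\left(V \right)} = 0$
$A{\left(D{\left(5 \right)} \right)} \left(62 + h \left(I + 1\right)\right) = \sqrt{7 + 0} \left(62 - 2 \left(-1 + 1\right)\right) = \sqrt{7} \left(62 - 0\right) = \sqrt{7} \left(62 + 0\right) = \sqrt{7} \cdot 62 = 62 \sqrt{7}$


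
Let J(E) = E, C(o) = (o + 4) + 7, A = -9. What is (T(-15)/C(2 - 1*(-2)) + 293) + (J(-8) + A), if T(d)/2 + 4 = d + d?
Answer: 4072/15 ≈ 271.47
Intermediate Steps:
T(d) = -8 + 4*d (T(d) = -8 + 2*(d + d) = -8 + 2*(2*d) = -8 + 4*d)
C(o) = 11 + o (C(o) = (4 + o) + 7 = 11 + o)
(T(-15)/C(2 - 1*(-2)) + 293) + (J(-8) + A) = ((-8 + 4*(-15))/(11 + (2 - 1*(-2))) + 293) + (-8 - 9) = ((-8 - 60)/(11 + (2 + 2)) + 293) - 17 = (-68/(11 + 4) + 293) - 17 = (-68/15 + 293) - 17 = 4327/15 - 17 = 4072/15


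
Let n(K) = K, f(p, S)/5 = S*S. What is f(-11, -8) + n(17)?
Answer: 337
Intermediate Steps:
f(p, S) = 5*S² (f(p, S) = 5*(S*S) = 5*S²)
f(-11, -8) + n(17) = 5*(-8)² + 17 = 5*64 + 17 = 320 + 17 = 337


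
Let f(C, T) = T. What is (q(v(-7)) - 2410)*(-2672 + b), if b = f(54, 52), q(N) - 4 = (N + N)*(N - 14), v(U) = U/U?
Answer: 6371840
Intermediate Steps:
v(U) = 1
q(N) = 4 + 2*N*(-14 + N) (q(N) = 4 + (N + N)*(N - 14) = 4 + (2*N)*(-14 + N) = 4 + 2*N*(-14 + N))
b = 52
(q(v(-7)) - 2410)*(-2672 + b) = ((4 - 28*1 + 2*1²) - 2410)*(-2672 + 52) = ((4 - 28 + 2*1) - 2410)*(-2620) = ((4 - 28 + 2) - 2410)*(-2620) = (-22 - 2410)*(-2620) = -2432*(-2620) = 6371840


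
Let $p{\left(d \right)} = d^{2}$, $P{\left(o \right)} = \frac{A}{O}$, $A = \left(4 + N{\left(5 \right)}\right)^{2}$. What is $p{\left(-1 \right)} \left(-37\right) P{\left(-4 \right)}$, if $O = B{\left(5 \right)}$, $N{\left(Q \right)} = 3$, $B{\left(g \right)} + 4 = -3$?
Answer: $259$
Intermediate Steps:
$B{\left(g \right)} = -7$ ($B{\left(g \right)} = -4 - 3 = -7$)
$O = -7$
$A = 49$ ($A = \left(4 + 3\right)^{2} = 7^{2} = 49$)
$P{\left(o \right)} = -7$ ($P{\left(o \right)} = \frac{49}{-7} = 49 \left(- \frac{1}{7}\right) = -7$)
$p{\left(-1 \right)} \left(-37\right) P{\left(-4 \right)} = \left(-1\right)^{2} \left(-37\right) \left(-7\right) = 1 \left(-37\right) \left(-7\right) = \left(-37\right) \left(-7\right) = 259$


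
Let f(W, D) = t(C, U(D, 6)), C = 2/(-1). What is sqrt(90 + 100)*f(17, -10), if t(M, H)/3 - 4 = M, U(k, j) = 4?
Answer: 6*sqrt(190) ≈ 82.704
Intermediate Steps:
C = -2 (C = 2*(-1) = -2)
t(M, H) = 12 + 3*M
f(W, D) = 6 (f(W, D) = 12 + 3*(-2) = 12 - 6 = 6)
sqrt(90 + 100)*f(17, -10) = sqrt(90 + 100)*6 = sqrt(190)*6 = 6*sqrt(190)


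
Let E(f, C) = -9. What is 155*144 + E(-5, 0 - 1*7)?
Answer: 22311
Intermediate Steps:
155*144 + E(-5, 0 - 1*7) = 155*144 - 9 = 22320 - 9 = 22311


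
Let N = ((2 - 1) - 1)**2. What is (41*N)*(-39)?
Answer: 0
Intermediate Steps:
N = 0 (N = (1 - 1)**2 = 0**2 = 0)
(41*N)*(-39) = (41*0)*(-39) = 0*(-39) = 0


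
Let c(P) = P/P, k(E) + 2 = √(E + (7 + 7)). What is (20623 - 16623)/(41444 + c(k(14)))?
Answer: 800/8289 ≈ 0.096514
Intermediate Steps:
k(E) = -2 + √(14 + E) (k(E) = -2 + √(E + (7 + 7)) = -2 + √(E + 14) = -2 + √(14 + E))
c(P) = 1
(20623 - 16623)/(41444 + c(k(14))) = (20623 - 16623)/(41444 + 1) = 4000/41445 = 4000*(1/41445) = 800/8289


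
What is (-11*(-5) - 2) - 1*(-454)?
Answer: 507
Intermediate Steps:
(-11*(-5) - 2) - 1*(-454) = (55 - 2) + 454 = 53 + 454 = 507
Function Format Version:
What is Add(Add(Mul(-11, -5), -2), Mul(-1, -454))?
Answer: 507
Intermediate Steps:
Add(Add(Mul(-11, -5), -2), Mul(-1, -454)) = Add(Add(55, -2), 454) = Add(53, 454) = 507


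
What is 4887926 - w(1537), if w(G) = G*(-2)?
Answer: 4891000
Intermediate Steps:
w(G) = -2*G
4887926 - w(1537) = 4887926 - (-2)*1537 = 4887926 - 1*(-3074) = 4887926 + 3074 = 4891000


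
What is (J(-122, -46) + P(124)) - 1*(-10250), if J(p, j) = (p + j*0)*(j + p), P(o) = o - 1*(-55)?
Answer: 30925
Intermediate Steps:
P(o) = 55 + o (P(o) = o + 55 = 55 + o)
J(p, j) = p*(j + p) (J(p, j) = (p + 0)*(j + p) = p*(j + p))
(J(-122, -46) + P(124)) - 1*(-10250) = (-122*(-46 - 122) + (55 + 124)) - 1*(-10250) = (-122*(-168) + 179) + 10250 = (20496 + 179) + 10250 = 20675 + 10250 = 30925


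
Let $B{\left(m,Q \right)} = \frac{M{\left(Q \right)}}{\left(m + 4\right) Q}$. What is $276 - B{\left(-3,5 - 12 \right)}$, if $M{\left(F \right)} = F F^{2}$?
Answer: $227$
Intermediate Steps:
$M{\left(F \right)} = F^{3}$
$B{\left(m,Q \right)} = \frac{Q^{2}}{4 + m}$ ($B{\left(m,Q \right)} = \frac{Q^{3}}{\left(m + 4\right) Q} = \frac{Q^{3}}{\left(4 + m\right) Q} = \frac{Q^{3}}{Q \left(4 + m\right)} = Q^{3} \frac{1}{Q \left(4 + m\right)} = \frac{Q^{2}}{4 + m}$)
$276 - B{\left(-3,5 - 12 \right)} = 276 - \frac{\left(5 - 12\right)^{2}}{4 - 3} = 276 - \frac{\left(5 - 12\right)^{2}}{1} = 276 - \left(-7\right)^{2} \cdot 1 = 276 - 49 \cdot 1 = 276 - 49 = 227$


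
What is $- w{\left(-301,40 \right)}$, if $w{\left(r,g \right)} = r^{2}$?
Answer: $-90601$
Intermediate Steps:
$- w{\left(-301,40 \right)} = - \left(-301\right)^{2} = \left(-1\right) 90601 = -90601$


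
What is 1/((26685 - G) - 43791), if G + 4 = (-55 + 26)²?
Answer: -1/17943 ≈ -5.5732e-5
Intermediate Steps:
G = 837 (G = -4 + (-55 + 26)² = -4 + (-29)² = -4 + 841 = 837)
1/((26685 - G) - 43791) = 1/((26685 - 1*837) - 43791) = 1/((26685 - 837) - 43791) = 1/(25848 - 43791) = 1/(-17943) = -1/17943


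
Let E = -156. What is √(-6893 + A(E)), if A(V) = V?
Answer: I*√7049 ≈ 83.958*I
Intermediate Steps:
√(-6893 + A(E)) = √(-6893 - 156) = √(-7049) = I*√7049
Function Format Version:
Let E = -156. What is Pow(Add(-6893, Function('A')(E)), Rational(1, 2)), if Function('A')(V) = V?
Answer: Mul(I, Pow(7049, Rational(1, 2))) ≈ Mul(83.958, I)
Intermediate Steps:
Pow(Add(-6893, Function('A')(E)), Rational(1, 2)) = Pow(Add(-6893, -156), Rational(1, 2)) = Pow(-7049, Rational(1, 2)) = Mul(I, Pow(7049, Rational(1, 2)))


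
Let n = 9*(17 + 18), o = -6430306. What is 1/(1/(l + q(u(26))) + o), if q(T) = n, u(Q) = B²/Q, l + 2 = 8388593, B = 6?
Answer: -8388906/53943232585235 ≈ -1.5551e-7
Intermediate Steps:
l = 8388591 (l = -2 + 8388593 = 8388591)
u(Q) = 36/Q (u(Q) = 6²/Q = 36/Q)
n = 315 (n = 9*35 = 315)
q(T) = 315
1/(1/(l + q(u(26))) + o) = 1/(1/(8388591 + 315) - 6430306) = 1/(1/8388906 - 6430306) = 1/(-53943232585235/8388906) = -8388906/53943232585235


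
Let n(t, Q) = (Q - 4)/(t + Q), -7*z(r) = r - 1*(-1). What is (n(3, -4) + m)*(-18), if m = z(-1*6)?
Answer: -1098/7 ≈ -156.86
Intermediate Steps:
z(r) = -⅐ - r/7 (z(r) = -(r - 1*(-1))/7 = -(r + 1)/7 = -(1 + r)/7 = -⅐ - r/7)
m = 5/7 (m = -⅐ - (-1)*6/7 = -⅐ - ⅐*(-6) = -⅐ + 6/7 = 5/7 ≈ 0.71429)
n(t, Q) = (-4 + Q)/(Q + t)
(n(3, -4) + m)*(-18) = ((-4 - 4)/(-4 + 3) + 5/7)*(-18) = (-8/(-1) + 5/7)*(-18) = (-1*(-8) + 5/7)*(-18) = (8 + 5/7)*(-18) = (61/7)*(-18) = -1098/7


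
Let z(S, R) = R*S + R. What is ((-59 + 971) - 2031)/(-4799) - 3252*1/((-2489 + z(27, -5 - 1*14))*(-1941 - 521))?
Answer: 1384530365/5948921983 ≈ 0.23274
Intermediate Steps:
z(S, R) = R + R*S
((-59 + 971) - 2031)/(-4799) - 3252*1/((-2489 + z(27, -5 - 1*14))*(-1941 - 521)) = ((-59 + 971) - 2031)/(-4799) - 3252*1/((-2489 + (-5 - 1*14)*(1 + 27))*(-1941 - 521)) = (912 - 2031)*(-1/4799) - 3252*(-1/(2462*(-2489 + (-5 - 14)*28))) = -1119*(-1/4799) - 3252*(-1/(2462*(-2489 - 19*28))) = 1119/4799 - 3252*(-1/(2462*(-2489 - 532))) = 1119/4799 - 3252/((-2462*(-3021))) = 1119/4799 - 3252/7437702 = 1119/4799 - 3252*1/7437702 = 1119/4799 - 542/1239617 = 1384530365/5948921983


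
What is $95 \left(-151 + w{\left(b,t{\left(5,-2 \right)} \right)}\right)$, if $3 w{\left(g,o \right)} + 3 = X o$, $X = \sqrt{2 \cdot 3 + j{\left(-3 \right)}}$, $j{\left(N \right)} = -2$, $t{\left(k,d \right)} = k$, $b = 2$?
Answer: $- \frac{42370}{3} \approx -14123.0$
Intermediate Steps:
$X = 2$ ($X = \sqrt{2 \cdot 3 - 2} = \sqrt{6 - 2} = \sqrt{4} = 2$)
$w{\left(g,o \right)} = -1 + \frac{2 o}{3}$
$95 \left(-151 + w{\left(b,t{\left(5,-2 \right)} \right)}\right) = 95 \left(-151 + \left(-1 + \frac{2}{3} \cdot 5\right)\right) = 95 \left(-151 + \left(-1 + \frac{10}{3}\right)\right) = 95 \left(-151 + \frac{7}{3}\right) = 95 \left(- \frac{446}{3}\right) = - \frac{42370}{3}$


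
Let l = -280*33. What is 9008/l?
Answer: -1126/1155 ≈ -0.97489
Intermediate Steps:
l = -9240
9008/l = 9008/(-9240) = 9008*(-1/9240) = -1126/1155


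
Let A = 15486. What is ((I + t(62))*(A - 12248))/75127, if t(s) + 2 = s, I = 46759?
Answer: 151599922/75127 ≈ 2017.9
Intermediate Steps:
t(s) = -2 + s
((I + t(62))*(A - 12248))/75127 = ((46759 + (-2 + 62))*(15486 - 12248))/75127 = ((46759 + 60)*3238)*(1/75127) = (46819*3238)*(1/75127) = 151599922*(1/75127) = 151599922/75127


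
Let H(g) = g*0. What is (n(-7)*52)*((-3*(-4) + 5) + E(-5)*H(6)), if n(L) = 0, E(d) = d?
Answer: 0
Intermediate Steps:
H(g) = 0
(n(-7)*52)*((-3*(-4) + 5) + E(-5)*H(6)) = (0*52)*((-3*(-4) + 5) - 5*0) = 0*((12 + 5) + 0) = 0*(17 + 0) = 0*17 = 0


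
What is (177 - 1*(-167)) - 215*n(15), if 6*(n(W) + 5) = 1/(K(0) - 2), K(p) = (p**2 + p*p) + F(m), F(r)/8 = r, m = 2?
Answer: 118981/84 ≈ 1416.4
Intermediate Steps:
F(r) = 8*r
K(p) = 16 + 2*p**2 (K(p) = (p**2 + p*p) + 8*2 = (p**2 + p**2) + 16 = 2*p**2 + 16 = 16 + 2*p**2)
n(W) = -419/84 (n(W) = -5 + 1/(6*((16 + 2*0**2) - 2)) = -5 + 1/(6*((16 + 2*0) - 2)) = -5 + 1/(6*((16 + 0) - 2)) = -5 + 1/(6*(16 - 2)) = -5 + (1/6)/14 = -5 + (1/6)*(1/14) = -5 + 1/84 = -419/84)
(177 - 1*(-167)) - 215*n(15) = (177 - 1*(-167)) - 215*(-419/84) = (177 + 167) + 90085/84 = 344 + 90085/84 = 118981/84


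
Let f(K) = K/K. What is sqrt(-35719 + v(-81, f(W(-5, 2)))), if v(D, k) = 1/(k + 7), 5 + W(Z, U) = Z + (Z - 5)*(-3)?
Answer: I*sqrt(571502)/4 ≈ 188.99*I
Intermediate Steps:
W(Z, U) = 10 - 2*Z (W(Z, U) = -5 + (Z + (Z - 5)*(-3)) = -5 + (Z + (-5 + Z)*(-3)) = -5 + (Z + (15 - 3*Z)) = -5 + (15 - 2*Z) = 10 - 2*Z)
f(K) = 1
v(D, k) = 1/(7 + k)
sqrt(-35719 + v(-81, f(W(-5, 2)))) = sqrt(-35719 + 1/(7 + 1)) = sqrt(-35719 + 1/8) = sqrt(-285751/8) = I*sqrt(571502)/4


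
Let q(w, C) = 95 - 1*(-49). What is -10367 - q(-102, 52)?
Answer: -10511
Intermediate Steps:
q(w, C) = 144 (q(w, C) = 95 + 49 = 144)
-10367 - q(-102, 52) = -10367 - 1*144 = -10367 - 144 = -10511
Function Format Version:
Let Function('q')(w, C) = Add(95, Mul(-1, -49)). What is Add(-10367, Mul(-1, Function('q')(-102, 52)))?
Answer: -10511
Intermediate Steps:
Function('q')(w, C) = 144 (Function('q')(w, C) = Add(95, 49) = 144)
Add(-10367, Mul(-1, Function('q')(-102, 52))) = Add(-10367, Mul(-1, 144)) = Add(-10367, -144) = -10511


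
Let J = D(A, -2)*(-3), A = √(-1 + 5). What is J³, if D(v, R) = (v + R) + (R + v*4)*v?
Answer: -46656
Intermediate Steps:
A = 2 (A = √4 = 2)
D(v, R) = R + v + v*(R + 4*v) (D(v, R) = (R + v) + (R + 4*v)*v = (R + v) + v*(R + 4*v) = R + v + v*(R + 4*v))
J = -36 (J = (-2 + 2 + 4*2² - 2*2)*(-3) = (-2 + 2 + 4*4 - 4)*(-3) = (-2 + 2 + 16 - 4)*(-3) = 12*(-3) = -36)
J³ = (-36)³ = -46656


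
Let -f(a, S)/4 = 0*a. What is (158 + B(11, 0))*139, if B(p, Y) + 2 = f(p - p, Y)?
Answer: 21684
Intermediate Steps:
f(a, S) = 0 (f(a, S) = -0*a = -4*0 = 0)
B(p, Y) = -2 (B(p, Y) = -2 + 0 = -2)
(158 + B(11, 0))*139 = (158 - 2)*139 = 156*139 = 21684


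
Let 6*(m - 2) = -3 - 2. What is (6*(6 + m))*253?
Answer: 10879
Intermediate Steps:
m = 7/6 (m = 2 + (-3 - 2)/6 = 2 + (⅙)*(-5) = 2 - ⅚ = 7/6 ≈ 1.1667)
(6*(6 + m))*253 = (6*(6 + 7/6))*253 = (6*(43/6))*253 = 43*253 = 10879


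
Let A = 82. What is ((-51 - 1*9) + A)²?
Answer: 484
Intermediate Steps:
((-51 - 1*9) + A)² = ((-51 - 1*9) + 82)² = ((-51 - 9) + 82)² = (-60 + 82)² = 22² = 484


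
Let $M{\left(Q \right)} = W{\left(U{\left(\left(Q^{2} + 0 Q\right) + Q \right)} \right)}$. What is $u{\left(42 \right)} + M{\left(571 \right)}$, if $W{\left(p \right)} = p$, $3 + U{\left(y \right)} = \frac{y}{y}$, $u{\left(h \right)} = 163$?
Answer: $161$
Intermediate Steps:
$U{\left(y \right)} = -2$ ($U{\left(y \right)} = -3 + \frac{y}{y} = -3 + 1 = -2$)
$M{\left(Q \right)} = -2$
$u{\left(42 \right)} + M{\left(571 \right)} = 163 - 2 = 161$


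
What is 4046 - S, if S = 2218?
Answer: 1828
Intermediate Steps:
4046 - S = 4046 - 1*2218 = 4046 - 2218 = 1828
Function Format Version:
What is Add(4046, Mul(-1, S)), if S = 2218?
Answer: 1828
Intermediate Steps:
Add(4046, Mul(-1, S)) = Add(4046, Mul(-1, 2218)) = Add(4046, -2218) = 1828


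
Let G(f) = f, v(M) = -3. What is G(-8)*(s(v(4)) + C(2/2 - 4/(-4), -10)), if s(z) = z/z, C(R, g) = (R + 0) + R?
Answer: -40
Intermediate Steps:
C(R, g) = 2*R (C(R, g) = R + R = 2*R)
s(z) = 1
G(-8)*(s(v(4)) + C(2/2 - 4/(-4), -10)) = -8*(1 + 2*(2/2 - 4/(-4))) = -8*(1 + 2*(2*(1/2) - 4*(-1/4))) = -8*(1 + 2*(1 + 1)) = -8*(1 + 2*2) = -8*(1 + 4) = -8*5 = -40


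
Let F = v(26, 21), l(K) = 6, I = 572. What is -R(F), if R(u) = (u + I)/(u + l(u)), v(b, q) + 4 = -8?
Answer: 280/3 ≈ 93.333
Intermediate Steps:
v(b, q) = -12 (v(b, q) = -4 - 8 = -12)
F = -12
R(u) = (572 + u)/(6 + u) (R(u) = (u + 572)/(u + 6) = (572 + u)/(6 + u))
-R(F) = -(572 - 12)/(6 - 12) = -560/(-6) = -(-1)*560/6 = -1*(-280/3) = 280/3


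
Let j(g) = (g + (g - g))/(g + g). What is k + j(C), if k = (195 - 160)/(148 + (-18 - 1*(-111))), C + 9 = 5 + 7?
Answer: 311/482 ≈ 0.64523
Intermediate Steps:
C = 3 (C = -9 + (5 + 7) = -9 + 12 = 3)
k = 35/241 (k = 35/(148 + (-18 + 111)) = 35/(148 + 93) = 35/241 ≈ 0.14523)
j(g) = ½ (j(g) = (g + 0)/((2*g)) = g*(1/(2*g)) = ½)
k + j(C) = 35/241 + ½ = 311/482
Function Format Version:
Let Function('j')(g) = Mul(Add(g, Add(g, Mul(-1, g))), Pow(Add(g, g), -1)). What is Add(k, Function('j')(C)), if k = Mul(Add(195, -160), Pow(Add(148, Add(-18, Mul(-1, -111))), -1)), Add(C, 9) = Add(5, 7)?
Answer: Rational(311, 482) ≈ 0.64523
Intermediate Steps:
C = 3 (C = Add(-9, Add(5, 7)) = Add(-9, 12) = 3)
k = Rational(35, 241) (k = Mul(35, Pow(Add(148, Add(-18, 111)), -1)) = Mul(35, Pow(Add(148, 93), -1)) = Mul(35, Pow(241, -1)) = Mul(35, Rational(1, 241)) = Rational(35, 241) ≈ 0.14523)
Function('j')(g) = Rational(1, 2) (Function('j')(g) = Mul(Add(g, 0), Pow(Mul(2, g), -1)) = Mul(g, Mul(Rational(1, 2), Pow(g, -1))) = Rational(1, 2))
Add(k, Function('j')(C)) = Add(Rational(35, 241), Rational(1, 2)) = Rational(311, 482)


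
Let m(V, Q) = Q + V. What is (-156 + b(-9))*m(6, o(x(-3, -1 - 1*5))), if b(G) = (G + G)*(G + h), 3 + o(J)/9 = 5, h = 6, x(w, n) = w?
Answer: -2448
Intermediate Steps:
o(J) = 18 (o(J) = -27 + 9*5 = -27 + 45 = 18)
b(G) = 2*G*(6 + G) (b(G) = (G + G)*(G + 6) = (2*G)*(6 + G) = 2*G*(6 + G))
(-156 + b(-9))*m(6, o(x(-3, -1 - 1*5))) = (-156 + 2*(-9)*(6 - 9))*(18 + 6) = (-156 + 2*(-9)*(-3))*24 = (-156 + 54)*24 = -102*24 = -2448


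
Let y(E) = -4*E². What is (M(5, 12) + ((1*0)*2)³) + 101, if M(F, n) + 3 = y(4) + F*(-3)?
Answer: 19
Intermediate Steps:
M(F, n) = -67 - 3*F (M(F, n) = -3 + (-4*4² + F*(-3)) = -3 + (-4*16 - 3*F) = -3 + (-64 - 3*F) = -67 - 3*F)
(M(5, 12) + ((1*0)*2)³) + 101 = ((-67 - 3*5) + ((1*0)*2)³) + 101 = ((-67 - 15) + (0*2)³) + 101 = (-82 + 0³) + 101 = (-82 + 0) + 101 = -82 + 101 = 19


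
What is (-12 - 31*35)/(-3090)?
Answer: 1097/3090 ≈ 0.35502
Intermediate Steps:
(-12 - 31*35)/(-3090) = (-12 - 1085)*(-1/3090) = -1097*(-1/3090) = 1097/3090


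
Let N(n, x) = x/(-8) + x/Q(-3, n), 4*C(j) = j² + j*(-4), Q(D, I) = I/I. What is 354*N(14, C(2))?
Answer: -1239/4 ≈ -309.75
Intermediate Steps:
Q(D, I) = 1
C(j) = -j + j²/4 (C(j) = (j² + j*(-4))/4 = (j² - 4*j)/4 = -j + j²/4)
N(n, x) = 7*x/8 (N(n, x) = x/(-8) + x/1 = x*(-⅛) + x*1 = -x/8 + x = 7*x/8)
354*N(14, C(2)) = 354*(7*((¼)*2*(-4 + 2))/8) = 354*(7*((¼)*2*(-2))/8) = 354*((7/8)*(-1)) = 354*(-7/8) = -1239/4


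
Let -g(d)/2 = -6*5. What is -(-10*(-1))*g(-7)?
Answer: -600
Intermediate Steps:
g(d) = 60 (g(d) = -(-12)*5 = -2*(-30) = 60)
-(-10*(-1))*g(-7) = -(-10*(-1))*60 = -10*60 = -1*600 = -600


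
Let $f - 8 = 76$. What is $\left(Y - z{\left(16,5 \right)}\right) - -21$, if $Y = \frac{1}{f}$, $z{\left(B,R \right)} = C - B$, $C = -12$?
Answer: $\frac{4117}{84} \approx 49.012$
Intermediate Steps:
$f = 84$ ($f = 8 + 76 = 84$)
$z{\left(B,R \right)} = -12 - B$
$Y = \frac{1}{84} \approx 0.011905$
$\left(Y - z{\left(16,5 \right)}\right) - -21 = \left(\frac{1}{84} - \left(-12 - 16\right)\right) - -21 = \left(\frac{1}{84} - \left(-12 - 16\right)\right) + 21 = \left(\frac{1}{84} - -28\right) + 21 = \left(\frac{1}{84} + 28\right) + 21 = \frac{2353}{84} + 21 = \frac{4117}{84}$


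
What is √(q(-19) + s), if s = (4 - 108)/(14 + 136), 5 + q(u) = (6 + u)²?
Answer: 2*√9186/15 ≈ 12.779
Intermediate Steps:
q(u) = -5 + (6 + u)²
s = -52/75 (s = -104/150 = -104*1/150 = -52/75 ≈ -0.69333)
√(q(-19) + s) = √((-5 + (6 - 19)²) - 52/75) = √((-5 + (-13)²) - 52/75) = √((-5 + 169) - 52/75) = √(164 - 52/75) = √(12248/75) = 2*√9186/15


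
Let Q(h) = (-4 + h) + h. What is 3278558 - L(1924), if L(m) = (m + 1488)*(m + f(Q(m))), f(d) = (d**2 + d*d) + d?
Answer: -100850118722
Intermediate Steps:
Q(h) = -4 + 2*h
f(d) = d + 2*d**2 (f(d) = (d**2 + d**2) + d = 2*d**2 + d = d + 2*d**2)
L(m) = (1488 + m)*(m + (-7 + 4*m)*(-4 + 2*m)) (L(m) = (m + 1488)*(m + (-4 + 2*m)*(1 + 2*(-4 + 2*m))) = (1488 + m)*(m + (-4 + 2*m)*(1 + (-8 + 4*m))) = (1488 + m)*(m + (-4 + 2*m)*(-7 + 4*m)) = (1488 + m)*(m + (-7 + 4*m)*(-4 + 2*m)))
3278558 - L(1924) = 3278558 - (41664 - 43124*1924 + 8*1924**3 + 11875*1924**2) = 3278558 - (41664 - 82970576 + 8*7122217024 + 11875*3701776) = 3278558 - (41664 - 82970576 + 56977736192 + 43958590000) = 3278558 - 1*100853397280 = 3278558 - 100853397280 = -100850118722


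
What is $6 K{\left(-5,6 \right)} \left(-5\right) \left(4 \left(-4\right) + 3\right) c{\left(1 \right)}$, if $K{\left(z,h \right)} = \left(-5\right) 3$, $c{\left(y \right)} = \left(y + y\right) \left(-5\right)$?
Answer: $58500$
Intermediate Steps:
$c{\left(y \right)} = - 10 y$ ($c{\left(y \right)} = 2 y \left(-5\right) = - 10 y$)
$K{\left(z,h \right)} = -15$
$6 K{\left(-5,6 \right)} \left(-5\right) \left(4 \left(-4\right) + 3\right) c{\left(1 \right)} = 6 \left(-15\right) \left(-5\right) \left(4 \left(-4\right) + 3\right) \left(\left(-10\right) 1\right) = 6 \cdot 75 \left(-16 + 3\right) \left(-10\right) = 6 \cdot 75 \left(-13\right) \left(-10\right) = 6 \left(-975\right) \left(-10\right) = \left(-5850\right) \left(-10\right) = 58500$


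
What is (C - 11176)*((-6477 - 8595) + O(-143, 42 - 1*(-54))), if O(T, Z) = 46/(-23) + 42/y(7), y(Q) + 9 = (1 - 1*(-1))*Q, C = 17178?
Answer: -452118656/5 ≈ -9.0424e+7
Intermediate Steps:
y(Q) = -9 + 2*Q (y(Q) = -9 + (1 - 1*(-1))*Q = -9 + (1 + 1)*Q = -9 + 2*Q)
O(T, Z) = 32/5 (O(T, Z) = 46/(-23) + 42/(-9 + 2*7) = 46*(-1/23) + 42/(-9 + 14) = -2 + 42/5 = 32/5)
(C - 11176)*((-6477 - 8595) + O(-143, 42 - 1*(-54))) = (17178 - 11176)*((-6477 - 8595) + 32/5) = 6002*(-15072 + 32/5) = 6002*(-75328/5) = -452118656/5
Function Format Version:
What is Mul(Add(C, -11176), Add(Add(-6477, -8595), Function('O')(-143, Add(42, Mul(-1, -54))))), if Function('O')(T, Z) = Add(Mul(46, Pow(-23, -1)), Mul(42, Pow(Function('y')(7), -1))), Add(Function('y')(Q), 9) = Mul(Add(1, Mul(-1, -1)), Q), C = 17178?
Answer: Rational(-452118656, 5) ≈ -9.0424e+7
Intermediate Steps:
Function('y')(Q) = Add(-9, Mul(2, Q)) (Function('y')(Q) = Add(-9, Mul(Add(1, Mul(-1, -1)), Q)) = Add(-9, Mul(Add(1, 1), Q)) = Add(-9, Mul(2, Q)))
Function('O')(T, Z) = Rational(32, 5) (Function('O')(T, Z) = Add(Mul(46, Pow(-23, -1)), Mul(42, Pow(Add(-9, Mul(2, 7)), -1))) = Add(Mul(46, Rational(-1, 23)), Mul(42, Pow(Add(-9, 14), -1))) = Add(-2, Mul(42, Pow(5, -1))) = Add(-2, Mul(42, Rational(1, 5))) = Add(-2, Rational(42, 5)) = Rational(32, 5))
Mul(Add(C, -11176), Add(Add(-6477, -8595), Function('O')(-143, Add(42, Mul(-1, -54))))) = Mul(Add(17178, -11176), Add(Add(-6477, -8595), Rational(32, 5))) = Mul(6002, Add(-15072, Rational(32, 5))) = Mul(6002, Rational(-75328, 5)) = Rational(-452118656, 5)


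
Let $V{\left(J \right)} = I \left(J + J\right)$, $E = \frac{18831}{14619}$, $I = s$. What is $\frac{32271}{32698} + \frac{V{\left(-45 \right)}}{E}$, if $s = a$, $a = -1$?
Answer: $\frac{14542926927}{205245346} \approx 70.856$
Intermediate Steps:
$s = -1$
$I = -1$
$E = \frac{6277}{4873}$ ($E = 18831 \cdot \frac{1}{14619} = \frac{6277}{4873} \approx 1.2881$)
$V{\left(J \right)} = - 2 J$ ($V{\left(J \right)} = - (J + J) = - 2 J$)
$\frac{32271}{32698} + \frac{V{\left(-45 \right)}}{E} = \frac{32271}{32698} + \frac{\left(-2\right) \left(-45\right)}{\frac{6277}{4873}} = 32271 \cdot \frac{1}{32698} + 90 \cdot \frac{4873}{6277} = \frac{32271}{32698} + \frac{438570}{6277} = \frac{14542926927}{205245346}$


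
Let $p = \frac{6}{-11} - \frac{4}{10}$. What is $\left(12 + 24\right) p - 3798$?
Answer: $- \frac{210762}{55} \approx -3832.0$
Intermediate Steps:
$p = - \frac{52}{55}$ ($p = 6 \left(- \frac{1}{11}\right) - \frac{2}{5} = - \frac{6}{11} - \frac{2}{5} = - \frac{52}{55} \approx -0.94545$)
$\left(12 + 24\right) p - 3798 = \left(12 + 24\right) \left(- \frac{52}{55}\right) - 3798 = 36 \left(- \frac{52}{55}\right) - 3798 = - \frac{1872}{55} - 3798 = - \frac{210762}{55}$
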